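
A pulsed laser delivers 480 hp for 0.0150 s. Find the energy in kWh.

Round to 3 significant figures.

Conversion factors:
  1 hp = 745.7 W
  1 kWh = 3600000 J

0.00149 kWh

480 hp × 745.7 → 357936 W
E = P × t = 357936 W × 0.015 s = 5369.04 J
5369.04 J ÷ (3600000 J/kWh) = 0.0014914 kWh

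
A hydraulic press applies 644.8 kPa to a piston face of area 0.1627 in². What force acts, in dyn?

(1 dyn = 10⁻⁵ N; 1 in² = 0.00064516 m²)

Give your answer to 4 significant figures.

6.768×10⁶ dyn

644.8 kPa × 1000 = 644800 Pa
0.1627 in² × 0.00064516 = 1.04968×10⁻⁴ m²
F = P × A = 644800 Pa × 1.04968×10⁻⁴ m² = 67.6834 N
67.6834 N ÷ (10⁻⁵ N/dyn) = 6.76834×10⁶ dyn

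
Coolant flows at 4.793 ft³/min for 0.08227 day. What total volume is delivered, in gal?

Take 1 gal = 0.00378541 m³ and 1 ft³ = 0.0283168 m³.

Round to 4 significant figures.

4.793 ft³/min → 0.00226204 m³/s
0.08227 day → 7108.13 s
V = Q × t = 0.00226204 × 7108.13 = 16.0789 m³
In gal: 16.0789 / 0.00378541 = 4247.6 gal

4248 gal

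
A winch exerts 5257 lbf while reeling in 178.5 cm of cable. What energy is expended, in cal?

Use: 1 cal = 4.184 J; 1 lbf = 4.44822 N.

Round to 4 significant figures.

5257 lbf × 4.44822 = 23384.3 N
178.5 cm × 0.01 = 1.785 m
W = F × d = 23384.3 N × 1.785 m = 41741 J
41741 J ÷ (4.184 J/cal) = 9976.34 cal

9976 cal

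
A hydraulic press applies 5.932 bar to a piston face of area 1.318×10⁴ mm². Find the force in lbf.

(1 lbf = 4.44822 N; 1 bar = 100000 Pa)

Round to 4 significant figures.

5.932 bar × 100000 → 593200 Pa
1.318×10⁴ mm² × 10⁻⁶ → 0.01318 m²
F = P × A = 593200 Pa × 0.01318 m² = 7818.38 N
7818.38 N ÷ (4.44822 N/lbf) = 1757.64 lbf

1758 lbf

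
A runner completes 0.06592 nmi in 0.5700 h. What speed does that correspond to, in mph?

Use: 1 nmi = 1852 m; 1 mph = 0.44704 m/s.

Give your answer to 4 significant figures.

0.1331 mph

0.06592 nmi × 1852 = 122.084 m
0.5700 h × 3600 = 2052 s
v = d / t = 122.084 m / 2052 s = 0.0594951 m/s
0.0594951 m/s ÷ (0.44704 m/s/mph) = 0.133087 mph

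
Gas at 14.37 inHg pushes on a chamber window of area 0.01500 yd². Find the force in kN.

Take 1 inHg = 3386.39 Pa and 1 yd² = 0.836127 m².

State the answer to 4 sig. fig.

14.37 inHg × 3386.39 = 48662.4 Pa
0.01500 yd² × 0.836127 = 0.0125419 m²
F = P × A = 48662.4 Pa × 0.0125419 m² = 610.319 N
610.319 N ÷ (1000 N/kN) = 0.610319 kN

0.6103 kN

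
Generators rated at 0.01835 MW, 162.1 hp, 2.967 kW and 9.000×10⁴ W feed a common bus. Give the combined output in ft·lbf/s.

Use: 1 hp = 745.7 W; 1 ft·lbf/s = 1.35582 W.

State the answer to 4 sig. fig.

1.713×10⁵ ft·lbf/s

0.01835 MW × 1000000 = 18350 W
162.1 hp × 745.7 = 120878 W
2.967 kW × 1000 = 2967 W
9.000×10⁴ W (already W)
Sum: 18350 + 120878 + 2967 + 90000 = 232195 W
In ft·lbf/s: 232195 / 1.35582 = 171258 ft·lbf/s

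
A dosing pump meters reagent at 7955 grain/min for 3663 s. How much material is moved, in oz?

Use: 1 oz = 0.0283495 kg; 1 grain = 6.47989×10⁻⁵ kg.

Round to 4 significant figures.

1110 oz

7955 grain/min → 0.00859125 kg/s
m = ṁ × t = 0.00859125 × 3663 = 31.4697 kg
In oz: 31.4697 / 0.0283495 = 1110.06 oz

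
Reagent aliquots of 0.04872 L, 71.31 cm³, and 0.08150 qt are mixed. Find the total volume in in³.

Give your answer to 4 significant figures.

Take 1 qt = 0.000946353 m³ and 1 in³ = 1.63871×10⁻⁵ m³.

0.04872 L × 0.001 = 4.872×10⁻⁵ m³
71.31 cm³ × 10⁻⁶ = 7.131×10⁻⁵ m³
0.08150 qt × 0.000946353 = 7.71278×10⁻⁵ m³
Total: 4.872×10⁻⁵ + 7.131×10⁻⁵ + 7.71278×10⁻⁵ = 1.97158×10⁻⁴ m³
In in³: 1.97158×10⁻⁴ / 1.63871×10⁻⁵ = 12.0313 in³

12.03 in³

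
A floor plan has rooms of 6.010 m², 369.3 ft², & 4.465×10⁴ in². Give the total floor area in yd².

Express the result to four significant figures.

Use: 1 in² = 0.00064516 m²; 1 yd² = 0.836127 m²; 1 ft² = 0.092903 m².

82.67 yd²

6.010 m² (already m²)
369.3 ft² × 0.092903 = 34.3091 m²
4.465×10⁴ in² × 0.00064516 = 28.8064 m²
Sum: 6.01 + 34.3091 + 28.8064 = 69.1255 m²
In yd²: 69.1255 / 0.836127 = 82.6734 yd²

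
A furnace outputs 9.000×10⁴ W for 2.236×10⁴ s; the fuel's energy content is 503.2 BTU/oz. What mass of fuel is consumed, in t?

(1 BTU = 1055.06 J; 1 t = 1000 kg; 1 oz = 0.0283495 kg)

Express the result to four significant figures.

E = P × t = 90000 × 22360 = 2.0124×10⁹ J
503.2 BTU/oz → 1.87272×10⁷ J/kg
m = E / e_s = 2.0124×10⁹ / 1.87272×10⁷ = 107.459 kg
In t: 107.459 / 1000 = 0.107459 t

0.1075 t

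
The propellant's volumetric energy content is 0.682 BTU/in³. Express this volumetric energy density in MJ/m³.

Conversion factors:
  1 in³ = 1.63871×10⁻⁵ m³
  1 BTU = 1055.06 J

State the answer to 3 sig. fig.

0.682 BTU/in³ × 1055.06 J/BTU ÷ 1.63871×10⁻⁵ m³/in³ = 4.39096×10⁷ J/m³
4.39096×10⁷ J/m³ ÷ 1000000 J/MJ = 43.9096 MJ/m³

43.9 MJ/m³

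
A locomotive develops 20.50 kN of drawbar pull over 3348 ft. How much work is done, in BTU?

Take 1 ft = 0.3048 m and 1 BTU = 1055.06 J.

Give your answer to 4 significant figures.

1.983×10⁴ BTU

20.50 kN × 1000 = 20500 N
3348 ft × 0.3048 = 1020.47 m
W = F × d = 20500 N × 1020.47 m = 2.09196×10⁷ J
2.09196×10⁷ J ÷ (1055.06 J/BTU) = 19827.9 BTU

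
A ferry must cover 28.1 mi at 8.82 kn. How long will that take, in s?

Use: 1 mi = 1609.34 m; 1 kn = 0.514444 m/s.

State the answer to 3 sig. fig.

9970 s

28.1 mi × 1609.34 = 45222.5 m
8.82 kn × 0.514444 = 4.5374 m/s
t = d / v = 45222.5 m / 4.5374 m/s = 9966.61 s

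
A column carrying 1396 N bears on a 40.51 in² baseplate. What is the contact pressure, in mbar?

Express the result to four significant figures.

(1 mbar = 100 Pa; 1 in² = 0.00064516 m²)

40.51 in² × 0.00064516 = 0.0261354 m²
P = F / A = 1396 N / 0.0261354 m² = 53414.1 Pa
53414.1 Pa ÷ (100 Pa/mbar) = 534.141 mbar

534.1 mbar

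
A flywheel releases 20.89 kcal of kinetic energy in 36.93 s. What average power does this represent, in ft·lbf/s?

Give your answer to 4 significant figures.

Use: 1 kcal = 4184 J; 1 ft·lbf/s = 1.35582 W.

1746 ft·lbf/s

20.89 kcal × 4184 → 87403.8 J
P = E / t = 87403.8 J / 36.93 s = 2366.74 W
2366.74 W ÷ (1.35582 W/ft·lbf/s) = 1745.62 ft·lbf/s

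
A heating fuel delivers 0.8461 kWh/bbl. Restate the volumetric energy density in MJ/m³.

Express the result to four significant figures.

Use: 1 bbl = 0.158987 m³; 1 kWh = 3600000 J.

0.8461 kWh/bbl × 3600000 J/kWh ÷ 0.158987 m³/bbl = 1.91585×10⁷ J/m³
1.91585×10⁷ J/m³ ÷ 1000000 J/MJ = 19.1585 MJ/m³

19.16 MJ/m³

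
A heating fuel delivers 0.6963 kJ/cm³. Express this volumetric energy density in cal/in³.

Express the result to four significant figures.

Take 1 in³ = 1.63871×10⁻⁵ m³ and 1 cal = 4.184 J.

2727 cal/in³

0.6963 kJ/cm³ × 1000 J/kJ ÷ 10⁻⁶ m³/cm³ = 6.963×10⁸ J/m³
6.963×10⁸ J/m³ ÷ 4.184 J/cal × 1.63871×10⁻⁵ m³/in³ = 2727.14 cal/in³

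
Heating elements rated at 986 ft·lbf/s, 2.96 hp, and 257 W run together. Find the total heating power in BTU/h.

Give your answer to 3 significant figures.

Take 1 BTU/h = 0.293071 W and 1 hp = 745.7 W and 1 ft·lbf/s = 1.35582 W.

1.30×10⁴ BTU/h

986 ft·lbf/s × 1.35582 → 1336.84 W
2.96 hp × 745.7 → 2207.27 W
257 W (already W)
Combined: 1336.84 + 2207.27 + 257 = 3801.11 W
In BTU/h: 3801.11 / 0.293071 = 12969.9 BTU/h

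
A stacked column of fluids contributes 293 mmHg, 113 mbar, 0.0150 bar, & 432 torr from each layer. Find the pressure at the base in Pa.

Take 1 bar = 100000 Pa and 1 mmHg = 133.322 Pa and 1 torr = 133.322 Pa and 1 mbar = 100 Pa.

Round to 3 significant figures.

1.09×10⁵ Pa

293 mmHg × 133.322 → 39063.3 Pa
113 mbar × 100 → 11300 Pa
0.0150 bar × 100000 → 1500 Pa
432 torr × 133.322 → 57595.1 Pa
Combined: 39063.3 + 11300 + 1500 + 57595.1 = 109458 Pa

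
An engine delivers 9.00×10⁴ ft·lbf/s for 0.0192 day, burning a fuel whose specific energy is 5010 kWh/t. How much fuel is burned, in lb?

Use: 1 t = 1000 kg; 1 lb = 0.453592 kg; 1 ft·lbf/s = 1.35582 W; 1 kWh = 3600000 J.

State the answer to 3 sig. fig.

9.00×10⁴ ft·lbf/s → 122024 W
0.0192 day → 1658.88 s
E = P × t = 122024 × 1658.88 = 2.02423×10⁸ J
5010 kWh/t → 1.8036×10⁷ J/kg
m = E / e_s = 2.02423×10⁸ / 1.8036×10⁷ = 11.2233 kg
In lb: 11.2233 / 0.453592 = 24.7432 lb

24.7 lb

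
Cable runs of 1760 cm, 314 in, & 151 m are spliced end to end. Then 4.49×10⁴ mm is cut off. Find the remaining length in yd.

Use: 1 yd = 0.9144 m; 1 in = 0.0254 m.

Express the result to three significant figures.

1760 cm × 0.01 → 17.6 m
314 in × 0.0254 → 7.9756 m
151 m (already m)
4.49×10⁴ mm × 0.001 → 44.9 m
Net: 17.6 + 7.9756 + 151 − 44.9 = 131.676 m
In yd: 131.676 / 0.9144 = 144.003 yd

144 yd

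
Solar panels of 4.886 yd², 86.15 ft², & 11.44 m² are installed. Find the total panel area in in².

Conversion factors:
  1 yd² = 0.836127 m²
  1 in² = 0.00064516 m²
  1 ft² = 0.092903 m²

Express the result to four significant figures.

3.647×10⁴ in²

4.886 yd² × 0.836127 = 4.08532 m²
86.15 ft² × 0.092903 = 8.00359 m²
11.44 m² (already m²)
Total: 4.08532 + 8.00359 + 11.44 = 23.5289 m²
In in²: 23.5289 / 0.00064516 = 36469.9 in²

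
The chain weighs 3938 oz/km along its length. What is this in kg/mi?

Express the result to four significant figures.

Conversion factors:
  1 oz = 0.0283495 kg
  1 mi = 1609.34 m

3938 oz/km × 0.0283495 kg/oz ÷ 1000 m/km = 0.11164 kg/m
0.11164 kg/m × 1609.34 m/mi = 179.667 kg/mi

179.7 kg/mi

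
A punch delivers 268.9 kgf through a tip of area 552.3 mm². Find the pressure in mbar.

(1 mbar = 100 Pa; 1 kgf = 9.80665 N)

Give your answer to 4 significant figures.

4.775×10⁴ mbar

268.9 kgf × 9.80665 = 2637.01 N
552.3 mm² × 10⁻⁶ = 5.523×10⁻⁴ m²
P = F / A = 2637.01 N / 5.523×10⁻⁴ m² = 4.7746×10⁶ Pa
4.7746×10⁶ Pa ÷ (100 Pa/mbar) = 47746 mbar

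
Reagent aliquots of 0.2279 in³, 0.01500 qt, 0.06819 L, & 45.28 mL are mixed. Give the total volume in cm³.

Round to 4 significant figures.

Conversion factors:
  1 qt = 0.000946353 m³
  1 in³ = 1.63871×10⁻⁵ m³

0.2279 in³ × 1.63871×10⁻⁵ → 3.73462×10⁻⁶ m³
0.01500 qt × 0.000946353 → 1.41953×10⁻⁵ m³
0.06819 L × 0.001 → 6.819×10⁻⁵ m³
45.28 mL × 10⁻⁶ → 4.528×10⁻⁵ m³
Total: 3.73462×10⁻⁶ + 1.41953×10⁻⁵ + 6.819×10⁻⁵ + 4.528×10⁻⁵ = 1.314×10⁻⁴ m³
In cm³: 1.314×10⁻⁴ / 10⁻⁶ = 131.4 cm³

131.4 cm³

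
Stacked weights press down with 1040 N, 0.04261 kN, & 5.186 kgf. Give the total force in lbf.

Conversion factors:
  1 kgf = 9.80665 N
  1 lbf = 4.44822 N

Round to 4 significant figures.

254.8 lbf

1040 N (already N)
0.04261 kN × 1000 = 42.61 N
5.186 kgf × 9.80665 = 50.8573 N
Total: 1040 + 42.61 + 50.8573 = 1133.47 N
In lbf: 1133.47 / 4.44822 = 254.814 lbf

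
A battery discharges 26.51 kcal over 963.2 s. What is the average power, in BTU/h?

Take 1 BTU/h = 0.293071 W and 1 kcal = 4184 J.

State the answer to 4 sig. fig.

392.9 BTU/h

26.51 kcal × 4184 → 110918 J
P = E / t = 110918 J / 963.2 s = 115.156 W
115.156 W ÷ (0.293071 W/BTU/h) = 392.929 BTU/h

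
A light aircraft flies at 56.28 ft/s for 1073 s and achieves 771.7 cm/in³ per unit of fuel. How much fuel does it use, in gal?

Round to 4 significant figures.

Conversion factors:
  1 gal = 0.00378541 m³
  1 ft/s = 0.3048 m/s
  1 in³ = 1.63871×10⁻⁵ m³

56.28 ft/s → 17.1541 m/s
d = v × t = 17.1541 × 1073 = 18406.3 m
771.7 cm/in³ → 470919 m/m³
V = d / (distance per unit fuel) = 18406.3 / 470919 = 0.0390859 m³
In gal: 0.0390859 / 0.00378541 = 10.3254 gal

10.33 gal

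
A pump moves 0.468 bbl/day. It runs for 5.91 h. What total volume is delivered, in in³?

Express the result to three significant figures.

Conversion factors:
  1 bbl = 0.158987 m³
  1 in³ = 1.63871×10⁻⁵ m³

1120 in³

0.468 bbl/day → 8.6118×10⁻⁷ m³/s
5.91 h → 21276 s
V = Q × t = 8.6118×10⁻⁷ × 21276 = 0.0183225 m³
In in³: 0.0183225 / 1.63871×10⁻⁵ = 1118.11 in³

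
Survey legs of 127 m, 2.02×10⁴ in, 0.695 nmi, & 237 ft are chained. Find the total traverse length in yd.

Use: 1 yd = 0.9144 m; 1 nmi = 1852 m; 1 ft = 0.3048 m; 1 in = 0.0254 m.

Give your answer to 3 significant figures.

127 m (already m)
2.02×10⁴ in × 0.0254 = 513.08 m
0.695 nmi × 1852 = 1287.14 m
237 ft × 0.3048 = 72.2376 m
Total: 127 + 513.08 + 1287.14 + 72.2376 = 1999.46 m
In yd: 1999.46 / 0.9144 = 2186.64 yd

2190 yd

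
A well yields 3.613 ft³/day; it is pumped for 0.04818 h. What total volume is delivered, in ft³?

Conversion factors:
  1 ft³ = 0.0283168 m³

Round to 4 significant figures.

3.613 ft³/day → 1.18413×10⁻⁶ m³/s
0.04818 h → 173.448 s
V = Q × t = 1.18413×10⁻⁶ × 173.448 = 2.05385×10⁻⁴ m³
In ft³: 2.05385×10⁻⁴ / 0.0283168 = 0.00725311 ft³

0.007253 ft³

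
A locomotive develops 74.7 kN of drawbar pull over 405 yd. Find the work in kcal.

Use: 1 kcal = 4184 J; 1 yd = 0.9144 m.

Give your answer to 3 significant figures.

74.7 kN × 1000 = 74700 N
405 yd × 0.9144 = 370.332 m
W = F × d = 74700 N × 370.332 m = 2.76638×10⁷ J
2.76638×10⁷ J ÷ (4184 J/kcal) = 6611.81 kcal

6610 kcal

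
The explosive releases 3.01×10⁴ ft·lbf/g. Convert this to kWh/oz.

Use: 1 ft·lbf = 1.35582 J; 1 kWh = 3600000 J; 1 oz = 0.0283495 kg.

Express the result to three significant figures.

0.321 kWh/oz

3.01×10⁴ ft·lbf/g × 1.35582 J/ft·lbf ÷ 0.001 kg/g = 4.08102×10⁷ J/kg
4.08102×10⁷ J/kg ÷ 3600000 J/kWh × 0.0283495 kg/oz = 0.321375 kWh/oz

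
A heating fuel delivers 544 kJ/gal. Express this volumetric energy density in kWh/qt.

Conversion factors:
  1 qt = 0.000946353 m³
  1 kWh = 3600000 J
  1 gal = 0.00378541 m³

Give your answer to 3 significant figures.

544 kJ/gal × 1000 J/kJ ÷ 0.00378541 m³/gal = 1.4371×10⁸ J/m³
1.4371×10⁸ J/m³ ÷ 3600000 J/kWh × 0.000946353 m³/qt = 0.0377779 kWh/qt

0.0378 kWh/qt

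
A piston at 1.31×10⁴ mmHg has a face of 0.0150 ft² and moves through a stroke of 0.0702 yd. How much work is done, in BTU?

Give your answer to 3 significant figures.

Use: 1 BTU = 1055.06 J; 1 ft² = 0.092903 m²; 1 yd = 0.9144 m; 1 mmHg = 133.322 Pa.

0.148 BTU

1.31×10⁴ mmHg → 1.74652×10⁶ Pa
0.0150 ft² → 0.00139354 m²
F = P × A = 1.74652×10⁶ × 0.00139354 = 2433.85 N
0.0702 yd → 0.0641909 m
W = F × d = 2433.85 × 0.0641909 = 156.231 J
In BTU: 156.231 / 1055.06 = 0.148078 BTU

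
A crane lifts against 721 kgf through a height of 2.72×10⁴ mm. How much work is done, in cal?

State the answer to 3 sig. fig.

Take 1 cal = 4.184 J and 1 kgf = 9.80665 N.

721 kgf × 9.80665 = 7070.59 N
2.72×10⁴ mm × 0.001 = 27.2 m
W = F × d = 7070.59 N × 27.2 m = 192320 J
192320 J ÷ (4.184 J/cal) = 45965.6 cal

4.60×10⁴ cal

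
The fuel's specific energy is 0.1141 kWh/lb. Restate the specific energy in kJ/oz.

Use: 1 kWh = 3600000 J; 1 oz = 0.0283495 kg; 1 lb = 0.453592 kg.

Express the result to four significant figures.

0.1141 kWh/lb × 3600000 J/kWh ÷ 0.453592 kg/lb = 905572 J/kg
905572 J/kg ÷ 1000 J/kJ × 0.0283495 kg/oz = 25.6725 kJ/oz

25.67 kJ/oz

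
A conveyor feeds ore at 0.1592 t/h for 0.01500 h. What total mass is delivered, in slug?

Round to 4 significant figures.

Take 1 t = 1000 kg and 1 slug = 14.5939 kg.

0.1636 slug

0.1592 t/h → 0.0442222 kg/s
0.01500 h → 54 s
m = ṁ × t = 0.0442222 × 54 = 2.388 kg
In slug: 2.388 / 14.5939 = 0.16363 slug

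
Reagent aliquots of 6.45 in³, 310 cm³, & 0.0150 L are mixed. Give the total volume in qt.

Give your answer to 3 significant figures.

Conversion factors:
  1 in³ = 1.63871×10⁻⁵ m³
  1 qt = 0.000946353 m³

6.45 in³ × 1.63871×10⁻⁵ → 1.05697×10⁻⁴ m³
310 cm³ × 10⁻⁶ → 3.1×10⁻⁴ m³
0.0150 L × 0.001 → 1.5×10⁻⁵ m³
Total: 1.05697×10⁻⁴ + 3.1×10⁻⁴ + 1.5×10⁻⁵ = 4.30697×10⁻⁴ m³
In qt: 4.30697×10⁻⁴ / 0.000946353 = 0.455112 qt

0.455 qt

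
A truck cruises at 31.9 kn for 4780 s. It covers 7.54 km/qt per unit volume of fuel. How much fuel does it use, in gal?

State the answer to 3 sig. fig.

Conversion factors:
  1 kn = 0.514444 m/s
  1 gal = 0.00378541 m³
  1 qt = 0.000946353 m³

31.9 kn → 16.4108 m/s
d = v × t = 16.4108 × 4780 = 78443.6 m
7.54 km/qt → 7.96743×10⁶ m/m³
V = d / (distance per unit fuel) = 78443.6 / 7.96743×10⁶ = 0.00984553 m³
In gal: 0.00984553 / 0.00378541 = 2.60092 gal

2.60 gal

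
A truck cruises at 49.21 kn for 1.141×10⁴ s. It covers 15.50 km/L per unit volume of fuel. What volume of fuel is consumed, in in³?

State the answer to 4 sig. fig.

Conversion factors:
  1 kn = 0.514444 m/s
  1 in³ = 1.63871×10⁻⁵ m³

49.21 kn → 25.3158 m/s
d = v × t = 25.3158 × 11410 = 288853 m
15.50 km/L → 1.55×10⁷ m/m³
V = d / (distance per unit fuel) = 288853 / 1.55×10⁷ = 0.0186357 m³
In in³: 0.0186357 / 1.63871×10⁻⁵ = 1137.22 in³

1137 in³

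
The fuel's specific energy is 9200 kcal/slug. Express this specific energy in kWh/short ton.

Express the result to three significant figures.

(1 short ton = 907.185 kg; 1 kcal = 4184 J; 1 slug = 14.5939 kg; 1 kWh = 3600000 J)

9200 kcal/slug × 4184 J/kcal ÷ 14.5939 kg/slug = 2.6376×10⁶ J/kg
2.6376×10⁶ J/kg ÷ 3600000 J/kWh × 907.185 kg/short ton = 664.664 kWh/short ton

665 kWh/short ton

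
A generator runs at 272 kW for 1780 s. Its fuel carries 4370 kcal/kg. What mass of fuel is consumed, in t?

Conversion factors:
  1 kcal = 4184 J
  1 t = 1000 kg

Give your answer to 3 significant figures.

272 kW → 272000 W
E = P × t = 272000 × 1780 = 4.8416×10⁸ J
4370 kcal/kg → 1.82841×10⁷ J/kg
m = E / e_s = 4.8416×10⁸ / 1.82841×10⁷ = 26.4798 kg
In t: 26.4798 / 1000 = 0.0264798 t

0.0265 t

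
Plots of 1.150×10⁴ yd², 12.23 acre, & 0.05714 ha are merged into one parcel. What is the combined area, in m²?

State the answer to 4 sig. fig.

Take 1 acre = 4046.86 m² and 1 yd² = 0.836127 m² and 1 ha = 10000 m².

1.150×10⁴ yd² × 0.836127 → 9615.46 m²
12.23 acre × 4046.86 → 49493.1 m²
0.05714 ha × 10000 → 571.4 m²
Combined: 9615.46 + 49493.1 + 571.4 = 59680 m²

5.968×10⁴ m²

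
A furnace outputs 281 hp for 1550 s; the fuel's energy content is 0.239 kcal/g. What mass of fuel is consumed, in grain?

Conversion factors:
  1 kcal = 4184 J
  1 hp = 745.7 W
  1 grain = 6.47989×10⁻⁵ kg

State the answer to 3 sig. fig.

5.01×10⁶ grain

281 hp → 209542 W
E = P × t = 209542 × 1550 = 3.2479×10⁸ J
0.239 kcal/g → 999976 J/kg
m = E / e_s = 3.2479×10⁸ / 999976 = 324.798 kg
In grain: 324.798 / 6.47989×10⁻⁵ = 5.0124×10⁶ grain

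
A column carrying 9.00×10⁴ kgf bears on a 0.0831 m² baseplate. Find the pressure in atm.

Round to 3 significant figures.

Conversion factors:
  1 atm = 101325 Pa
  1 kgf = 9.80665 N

9.00×10⁴ kgf × 9.80665 = 882598 N
P = F / A = 882598 N / 0.0831 m² = 1.06209×10⁷ Pa
1.06209×10⁷ Pa ÷ (101325 Pa/atm) = 104.82 atm

105 atm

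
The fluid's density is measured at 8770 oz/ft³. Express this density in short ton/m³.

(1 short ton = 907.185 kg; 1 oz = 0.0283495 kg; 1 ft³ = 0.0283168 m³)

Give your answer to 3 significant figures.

9.68 short ton/m³

8770 oz/ft³ × 0.0283495 kg/oz ÷ 0.0283168 m³/ft³ = 8780.13 kg/m³
8780.13 kg/m³ ÷ 907.185 kg/short ton = 9.67843 short ton/m³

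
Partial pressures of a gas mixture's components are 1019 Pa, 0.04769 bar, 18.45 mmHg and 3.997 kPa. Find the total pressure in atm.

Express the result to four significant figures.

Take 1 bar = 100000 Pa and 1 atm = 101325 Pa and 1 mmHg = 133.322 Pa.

1019 Pa (already Pa)
0.04769 bar × 100000 = 4769 Pa
18.45 mmHg × 133.322 = 2459.79 Pa
3.997 kPa × 1000 = 3997 Pa
Total: 1019 + 4769 + 2459.79 + 3997 = 12244.8 Pa
In atm: 12244.8 / 101325 = 0.120847 atm

0.1208 atm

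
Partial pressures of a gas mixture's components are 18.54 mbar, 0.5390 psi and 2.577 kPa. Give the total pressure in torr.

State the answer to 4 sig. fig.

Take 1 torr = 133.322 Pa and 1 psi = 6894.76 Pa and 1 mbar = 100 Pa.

18.54 mbar × 100 = 1854 Pa
0.5390 psi × 6894.76 = 3716.28 Pa
2.577 kPa × 1000 = 2577 Pa
Sum: 1854 + 3716.28 + 2577 = 8147.28 Pa
In torr: 8147.28 / 133.322 = 61.1098 torr

61.11 torr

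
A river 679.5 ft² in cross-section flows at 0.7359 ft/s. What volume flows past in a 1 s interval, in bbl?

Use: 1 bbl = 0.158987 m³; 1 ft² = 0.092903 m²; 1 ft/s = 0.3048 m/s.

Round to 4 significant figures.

89.06 bbl

0.7359 ft/s × 0.3048 → 0.224302 m/s
679.5 ft² × 0.092903 → 63.1276 m²
V = v × A × t = 0.224302 m/s × 63.1276 m² × 1 s = 14.1596 m³
14.1596 m³ ÷ (0.158987 m³/bbl) = 89.0614 bbl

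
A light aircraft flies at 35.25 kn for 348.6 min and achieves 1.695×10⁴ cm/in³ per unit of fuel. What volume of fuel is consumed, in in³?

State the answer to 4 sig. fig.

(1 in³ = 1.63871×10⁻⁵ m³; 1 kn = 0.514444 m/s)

35.25 kn → 18.1342 m/s
348.6 min → 20916 s
d = v × t = 18.1342 × 20916 = 379295 m
1.695×10⁴ cm/in³ → 1.03435×10⁷ m/m³
V = d / (distance per unit fuel) = 379295 / 1.03435×10⁷ = 0.0366699 m³
In in³: 0.0366699 / 1.63871×10⁻⁵ = 2237.73 in³

2238 in³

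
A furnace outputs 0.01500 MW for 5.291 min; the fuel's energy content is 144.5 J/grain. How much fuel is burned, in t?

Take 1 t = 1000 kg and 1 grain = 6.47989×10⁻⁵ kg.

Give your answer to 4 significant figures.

0.01500 MW → 15000 W
5.291 min → 317.46 s
E = P × t = 15000 × 317.46 = 4.7619×10⁶ J
144.5 J/grain → 2.22998×10⁶ J/kg
m = E / e_s = 4.7619×10⁶ / 2.22998×10⁶ = 2.1354 kg
In t: 2.1354 / 1000 = 0.0021354 t

0.002135 t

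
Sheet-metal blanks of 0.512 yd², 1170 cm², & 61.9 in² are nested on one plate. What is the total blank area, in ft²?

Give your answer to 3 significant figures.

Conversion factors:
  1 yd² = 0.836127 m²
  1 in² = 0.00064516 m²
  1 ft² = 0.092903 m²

6.30 ft²

0.512 yd² × 0.836127 = 0.428097 m²
1170 cm² × 0.0001 = 0.117 m²
61.9 in² × 0.00064516 = 0.0399354 m²
Combined: 0.428097 + 0.117 + 0.0399354 = 0.585032 m²
In ft²: 0.585032 / 0.092903 = 6.29723 ft²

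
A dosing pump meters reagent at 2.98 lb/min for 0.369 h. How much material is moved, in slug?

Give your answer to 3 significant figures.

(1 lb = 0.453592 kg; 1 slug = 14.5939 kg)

2.05 slug

2.98 lb/min → 0.0225284 kg/s
0.369 h → 1328.4 s
m = ṁ × t = 0.0225284 × 1328.4 = 29.9267 kg
In slug: 29.9267 / 14.5939 = 2.05063 slug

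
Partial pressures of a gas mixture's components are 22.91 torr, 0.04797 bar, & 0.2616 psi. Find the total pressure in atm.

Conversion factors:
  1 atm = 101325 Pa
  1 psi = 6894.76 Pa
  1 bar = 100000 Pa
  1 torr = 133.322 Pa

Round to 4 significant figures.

22.91 torr × 133.322 = 3054.41 Pa
0.04797 bar × 100000 = 4797 Pa
0.2616 psi × 6894.76 = 1803.67 Pa
Total: 3054.41 + 4797 + 1803.67 = 9655.08 Pa
In atm: 9655.08 / 101325 = 0.0952882 atm

0.09529 atm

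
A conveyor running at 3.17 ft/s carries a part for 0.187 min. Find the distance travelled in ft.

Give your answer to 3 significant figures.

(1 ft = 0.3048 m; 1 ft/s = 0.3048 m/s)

35.6 ft

3.17 ft/s × 0.3048 = 0.966216 m/s
0.187 min × 60 = 11.22 s
d = v × t = 0.966216 m/s × 11.22 s = 10.8409 m
10.8409 m ÷ (0.3048 m/ft) = 35.5673 ft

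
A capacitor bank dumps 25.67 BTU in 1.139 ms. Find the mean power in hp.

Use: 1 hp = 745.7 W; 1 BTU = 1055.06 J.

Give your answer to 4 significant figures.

25.67 BTU × 1055.06 → 27083.4 J
1.139 ms × 0.001 → 0.001139 s
P = E / t = 27083.4 J / 0.001139 s = 2.37782×10⁷ W
2.37782×10⁷ W ÷ (745.7 W/hp) = 31887.1 hp

3.189×10⁴ hp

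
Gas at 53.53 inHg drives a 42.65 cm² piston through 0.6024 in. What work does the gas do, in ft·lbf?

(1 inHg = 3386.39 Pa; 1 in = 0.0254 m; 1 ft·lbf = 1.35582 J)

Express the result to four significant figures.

53.53 inHg → 181273 Pa
42.65 cm² → 0.004265 m²
F = P × A = 181273 × 0.004265 = 773.129 N
0.6024 in → 0.015301 m
W = F × d = 773.129 × 0.015301 = 11.8296 J
In ft·lbf: 11.8296 / 1.35582 = 8.72505 ft·lbf

8.725 ft·lbf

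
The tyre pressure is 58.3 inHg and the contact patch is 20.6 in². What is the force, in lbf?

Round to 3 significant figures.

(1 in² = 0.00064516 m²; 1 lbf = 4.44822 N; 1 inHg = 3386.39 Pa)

58.3 inHg × 3386.39 = 197427 Pa
20.6 in² × 0.00064516 = 0.0132903 m²
F = P × A = 197427 Pa × 0.0132903 m² = 2623.86 N
2623.86 N ÷ (4.44822 N/lbf) = 589.867 lbf

590 lbf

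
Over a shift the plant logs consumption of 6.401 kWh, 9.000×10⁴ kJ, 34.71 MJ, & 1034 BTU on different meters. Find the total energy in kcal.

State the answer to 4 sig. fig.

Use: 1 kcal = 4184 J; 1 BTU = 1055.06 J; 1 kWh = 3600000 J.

3.557×10⁴ kcal

6.401 kWh × 3600000 = 2.30436×10⁷ J
9.000×10⁴ kJ × 1000 = 9×10⁷ J
34.71 MJ × 1000000 = 3.471×10⁷ J
1034 BTU × 1055.06 = 1.09093×10⁶ J
Sum: 2.30436×10⁷ + 9×10⁷ + 3.471×10⁷ + 1.09093×10⁶ = 1.48845×10⁸ J
In kcal: 1.48845×10⁸ / 4184 = 35574.8 kcal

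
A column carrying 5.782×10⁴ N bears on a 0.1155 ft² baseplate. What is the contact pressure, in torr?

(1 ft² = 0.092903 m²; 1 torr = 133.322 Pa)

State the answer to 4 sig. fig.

4.042×10⁴ torr

0.1155 ft² × 0.092903 → 0.0107303 m²
P = F / A = 57820 N / 0.0107303 m² = 5.38848×10⁶ Pa
5.38848×10⁶ Pa ÷ (133.322 Pa/torr) = 40417 torr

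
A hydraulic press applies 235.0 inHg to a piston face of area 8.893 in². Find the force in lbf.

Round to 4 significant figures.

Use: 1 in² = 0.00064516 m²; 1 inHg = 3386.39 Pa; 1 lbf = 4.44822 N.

235.0 inHg × 3386.39 → 795802 Pa
8.893 in² × 0.00064516 → 0.00573741 m²
F = P × A = 795802 Pa × 0.00573741 m² = 4565.84 N
4565.84 N ÷ (4.44822 N/lbf) = 1026.44 lbf

1026 lbf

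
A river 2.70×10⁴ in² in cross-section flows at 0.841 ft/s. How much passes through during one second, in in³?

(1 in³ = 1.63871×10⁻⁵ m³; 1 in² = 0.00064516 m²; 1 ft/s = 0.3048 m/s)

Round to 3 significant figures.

2.72×10⁵ in³

0.841 ft/s × 0.3048 = 0.256337 m/s
2.70×10⁴ in² × 0.00064516 = 17.4193 m²
V = v × A × t = 0.256337 m/s × 17.4193 m² × 1 s = 4.46521 m³
4.46521 m³ ÷ (1.63871×10⁻⁵ m³/in³) = 272483 in³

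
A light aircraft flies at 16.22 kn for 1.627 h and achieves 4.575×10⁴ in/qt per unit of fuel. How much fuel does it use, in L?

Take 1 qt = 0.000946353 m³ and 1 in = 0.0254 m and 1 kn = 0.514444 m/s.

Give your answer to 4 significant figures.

16.22 kn → 8.34428 m/s
1.627 h → 5857.2 s
d = v × t = 8.34428 × 5857.2 = 48874.1 m
4.575×10⁴ in/qt → 1.22792×10⁶ m/m³
V = d / (distance per unit fuel) = 48874.1 / 1.22792×10⁶ = 0.0398023 m³
In L: 0.0398023 / 0.001 = 39.8023 L

39.80 L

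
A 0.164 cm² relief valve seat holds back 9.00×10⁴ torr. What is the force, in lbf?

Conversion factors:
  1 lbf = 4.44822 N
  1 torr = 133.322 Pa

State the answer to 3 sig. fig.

9.00×10⁴ torr × 133.322 = 1.1999×10⁷ Pa
0.164 cm² × 0.0001 = 1.64×10⁻⁵ m²
F = P × A = 1.1999×10⁷ Pa × 1.64×10⁻⁵ m² = 196.784 N
196.784 N ÷ (4.44822 N/lbf) = 44.2388 lbf

44.2 lbf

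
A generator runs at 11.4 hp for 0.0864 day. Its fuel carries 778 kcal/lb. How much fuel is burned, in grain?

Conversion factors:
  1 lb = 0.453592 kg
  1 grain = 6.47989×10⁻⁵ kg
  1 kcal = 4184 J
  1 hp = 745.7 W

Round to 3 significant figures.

1.36×10⁵ grain

11.4 hp → 8500.98 W
0.0864 day → 7464.96 s
E = P × t = 8500.98 × 7464.96 = 6.34595×10⁷ J
778 kcal/lb → 7.17639×10⁶ J/kg
m = E / e_s = 6.34595×10⁷ / 7.17639×10⁶ = 8.84282 kg
In grain: 8.84282 / 6.47989×10⁻⁵ = 136466 grain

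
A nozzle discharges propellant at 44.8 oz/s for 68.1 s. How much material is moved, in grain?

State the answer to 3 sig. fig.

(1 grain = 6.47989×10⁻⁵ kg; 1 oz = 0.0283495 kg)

1.33×10⁶ grain

44.8 oz/s → 1.27006 kg/s
m = ṁ × t = 1.27006 × 68.1 = 86.4911 kg
In grain: 86.4911 / 6.47989×10⁻⁵ = 1.33476×10⁶ grain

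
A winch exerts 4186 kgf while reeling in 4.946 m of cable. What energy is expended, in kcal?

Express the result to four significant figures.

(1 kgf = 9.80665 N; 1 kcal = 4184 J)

4186 kgf × 9.80665 → 41050.6 N
W = F × d = 41050.6 N × 4.946 m = 203036 J
203036 J ÷ (4184 J/kcal) = 48.5268 kcal

48.53 kcal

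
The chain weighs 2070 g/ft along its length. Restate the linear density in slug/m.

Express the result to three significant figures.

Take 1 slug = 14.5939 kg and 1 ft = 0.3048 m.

0.465 slug/m

2070 g/ft × 0.001 kg/g ÷ 0.3048 m/ft = 6.79134 kg/m
6.79134 kg/m ÷ 14.5939 kg/slug = 0.465355 slug/m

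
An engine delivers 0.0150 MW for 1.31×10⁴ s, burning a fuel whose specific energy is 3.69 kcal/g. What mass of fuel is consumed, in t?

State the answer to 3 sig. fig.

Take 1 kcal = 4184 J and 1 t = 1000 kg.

0.0150 MW → 15000 W
E = P × t = 15000 × 13100 = 1.965×10⁸ J
3.69 kcal/g → 1.5439×10⁷ J/kg
m = E / e_s = 1.965×10⁸ / 1.5439×10⁷ = 12.7275 kg
In t: 12.7275 / 1000 = 0.0127275 t

0.0127 t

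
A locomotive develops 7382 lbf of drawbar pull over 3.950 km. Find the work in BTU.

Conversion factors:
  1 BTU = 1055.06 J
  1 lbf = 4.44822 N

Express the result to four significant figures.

7382 lbf × 4.44822 = 32836.8 N
3.950 km × 1000 = 3950 m
W = F × d = 32836.8 N × 3950 m = 1.29705×10⁸ J
1.29705×10⁸ J ÷ (1055.06 J/BTU) = 122936 BTU

1.229×10⁵ BTU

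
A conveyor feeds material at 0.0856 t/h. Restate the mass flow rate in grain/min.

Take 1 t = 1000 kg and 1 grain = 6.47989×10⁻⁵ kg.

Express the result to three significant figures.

2.20×10⁴ grain/min

0.0856 t/h × 1000 kg/t ÷ 3600 s/h = 0.0237778 kg/s
0.0237778 kg/s ÷ 6.47989×10⁻⁵ kg/grain × 60 s/min = 22016.9 grain/min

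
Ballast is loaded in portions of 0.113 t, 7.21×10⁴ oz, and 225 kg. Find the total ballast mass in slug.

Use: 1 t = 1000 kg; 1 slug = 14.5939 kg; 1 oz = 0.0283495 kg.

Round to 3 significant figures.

163 slug

0.113 t × 1000 = 113 kg
7.21×10⁴ oz × 0.0283495 = 2044 kg
225 kg (already kg)
Sum: 113 + 2044 + 225 = 2382 kg
In slug: 2382 / 14.5939 = 163.219 slug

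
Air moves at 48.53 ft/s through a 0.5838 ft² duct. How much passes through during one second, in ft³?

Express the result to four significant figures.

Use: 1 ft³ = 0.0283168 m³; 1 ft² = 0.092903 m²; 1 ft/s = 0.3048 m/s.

48.53 ft/s × 0.3048 = 14.7919 m/s
0.5838 ft² × 0.092903 = 0.0542368 m²
V = v × A × t = 14.7919 m/s × 0.0542368 m² × 1 s = 0.802265 m³
0.802265 m³ ÷ (0.0283168 m³/ft³) = 28.3318 ft³

28.33 ft³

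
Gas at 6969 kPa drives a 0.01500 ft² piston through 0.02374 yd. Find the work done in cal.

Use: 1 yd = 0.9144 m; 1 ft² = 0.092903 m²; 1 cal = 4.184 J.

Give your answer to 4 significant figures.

50.39 cal

6969 kPa → 6.969×10⁶ Pa
0.01500 ft² → 0.00139354 m²
F = P × A = 6.969×10⁶ × 0.00139354 = 9711.58 N
0.02374 yd → 0.0217079 m
W = F × d = 9711.58 × 0.0217079 = 210.818 J
In cal: 210.818 / 4.184 = 50.3867 cal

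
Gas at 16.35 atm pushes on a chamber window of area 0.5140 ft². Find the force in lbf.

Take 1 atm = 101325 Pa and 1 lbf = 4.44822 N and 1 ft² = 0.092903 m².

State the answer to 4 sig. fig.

16.35 atm × 101325 = 1.65666×10⁶ Pa
0.5140 ft² × 0.092903 = 0.0477521 m²
F = P × A = 1.65666×10⁶ Pa × 0.0477521 m² = 79109 N
79109 N ÷ (4.44822 N/lbf) = 17784.4 lbf

1.778×10⁴ lbf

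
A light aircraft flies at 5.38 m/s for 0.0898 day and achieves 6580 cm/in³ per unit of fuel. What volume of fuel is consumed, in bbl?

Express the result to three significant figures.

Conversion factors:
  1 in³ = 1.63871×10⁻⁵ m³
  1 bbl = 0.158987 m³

0.0654 bbl

0.0898 day → 7758.72 s
d = v × t = 5.38 × 7758.72 = 41741.9 m
6580 cm/in³ → 4.01535×10⁶ m/m³
V = d / (distance per unit fuel) = 41741.9 / 4.01535×10⁶ = 0.0103956 m³
In bbl: 0.0103956 / 0.158987 = 0.0653865 bbl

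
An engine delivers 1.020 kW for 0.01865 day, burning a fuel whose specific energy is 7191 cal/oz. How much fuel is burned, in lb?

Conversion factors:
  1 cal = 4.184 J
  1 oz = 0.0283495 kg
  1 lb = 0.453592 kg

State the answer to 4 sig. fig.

3.414 lb

1.020 kW → 1020 W
0.01865 day → 1611.36 s
E = P × t = 1020 × 1611.36 = 1.64359×10⁶ J
7191 cal/oz → 1.06129×10⁶ J/kg
m = E / e_s = 1.64359×10⁶ / 1.06129×10⁶ = 1.54867 kg
In lb: 1.54867 / 0.453592 = 3.41424 lb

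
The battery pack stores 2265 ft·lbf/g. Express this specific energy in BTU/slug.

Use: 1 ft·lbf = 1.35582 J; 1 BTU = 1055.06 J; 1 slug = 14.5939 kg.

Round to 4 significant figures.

4.248×10⁴ BTU/slug

2265 ft·lbf/g × 1.35582 J/ft·lbf ÷ 0.001 kg/g = 3.07093×10⁶ J/kg
3.07093×10⁶ J/kg ÷ 1055.06 J/BTU × 14.5939 kg/slug = 42478 BTU/slug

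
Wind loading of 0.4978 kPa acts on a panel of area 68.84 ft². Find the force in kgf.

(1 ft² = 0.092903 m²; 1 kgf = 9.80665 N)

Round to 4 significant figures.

324.6 kgf

0.4978 kPa × 1000 = 497.8 Pa
68.84 ft² × 0.092903 = 6.39544 m²
F = P × A = 497.8 Pa × 6.39544 m² = 3183.65 N
3183.65 N ÷ (9.80665 N/kgf) = 324.642 kgf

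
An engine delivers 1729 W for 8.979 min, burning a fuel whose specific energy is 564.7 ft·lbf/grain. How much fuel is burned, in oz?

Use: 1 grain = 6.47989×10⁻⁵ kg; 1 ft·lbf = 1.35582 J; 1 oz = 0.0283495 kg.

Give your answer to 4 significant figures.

8.979 min → 538.74 s
E = P × t = 1729 × 538.74 = 931481 J
564.7 ft·lbf/grain → 1.18155×10⁷ J/kg
m = E / e_s = 931481 / 1.18155×10⁷ = 0.0788355 kg
In oz: 0.0788355 / 0.0283495 = 2.78084 oz

2.781 oz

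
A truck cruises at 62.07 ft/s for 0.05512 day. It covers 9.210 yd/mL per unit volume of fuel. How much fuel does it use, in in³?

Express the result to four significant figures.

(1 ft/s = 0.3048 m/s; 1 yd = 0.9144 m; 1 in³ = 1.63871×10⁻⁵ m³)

652.9 in³

62.07 ft/s → 18.9189 m/s
0.05512 day → 4762.37 s
d = v × t = 18.9189 × 4762.37 = 90098.8 m
9.210 yd/mL → 8.42162×10⁶ m/m³
V = d / (distance per unit fuel) = 90098.8 / 8.42162×10⁶ = 0.0106985 m³
In in³: 0.0106985 / 1.63871×10⁻⁵ = 652.861 in³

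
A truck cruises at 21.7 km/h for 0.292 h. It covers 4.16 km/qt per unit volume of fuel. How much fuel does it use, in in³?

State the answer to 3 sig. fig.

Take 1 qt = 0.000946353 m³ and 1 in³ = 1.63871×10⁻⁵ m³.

21.7 km/h → 6.02778 m/s
0.292 h → 1051.2 s
d = v × t = 6.02778 × 1051.2 = 6336.4 m
4.16 km/qt → 4.39582×10⁶ m/m³
V = d / (distance per unit fuel) = 6336.4 / 4.39582×10⁶ = 0.00144146 m³
In in³: 0.00144146 / 1.63871×10⁻⁵ = 87.9631 in³

88.0 in³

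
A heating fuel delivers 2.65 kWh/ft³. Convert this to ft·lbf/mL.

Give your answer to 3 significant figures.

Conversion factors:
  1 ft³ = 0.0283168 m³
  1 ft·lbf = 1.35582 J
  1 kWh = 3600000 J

2.65 kWh/ft³ × 3600000 J/kWh ÷ 0.0283168 m³/ft³ = 3.36902×10⁸ J/m³
3.36902×10⁸ J/m³ ÷ 1.35582 J/ft·lbf × 10⁻⁶ m³/mL = 248.486 ft·lbf/mL

248 ft·lbf/mL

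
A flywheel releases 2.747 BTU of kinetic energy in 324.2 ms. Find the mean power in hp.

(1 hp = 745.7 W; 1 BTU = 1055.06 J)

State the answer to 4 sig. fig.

2.747 BTU × 1055.06 → 2898.25 J
324.2 ms × 0.001 → 0.3242 s
P = E / t = 2898.25 J / 0.3242 s = 8939.7 W
8939.7 W ÷ (745.7 W/hp) = 11.9883 hp

11.99 hp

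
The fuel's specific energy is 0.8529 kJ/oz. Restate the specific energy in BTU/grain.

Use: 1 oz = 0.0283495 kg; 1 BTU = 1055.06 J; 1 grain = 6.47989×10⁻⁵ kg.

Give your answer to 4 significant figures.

0.8529 kJ/oz × 1000 J/kJ ÷ 0.0283495 kg/oz = 30085.2 J/kg
30085.2 J/kg ÷ 1055.06 J/BTU × 6.47989×10⁻⁵ kg/grain = 0.00184775 BTU/grain

0.001848 BTU/grain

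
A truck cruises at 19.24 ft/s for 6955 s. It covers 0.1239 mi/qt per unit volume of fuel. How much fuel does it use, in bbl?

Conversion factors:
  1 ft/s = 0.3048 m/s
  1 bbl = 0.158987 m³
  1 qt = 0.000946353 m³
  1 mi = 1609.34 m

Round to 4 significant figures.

1.218 bbl

19.24 ft/s → 5.86435 m/s
d = v × t = 5.86435 × 6955 = 40786.6 m
0.1239 mi/qt → 210701 m/m³
V = d / (distance per unit fuel) = 40786.6 / 210701 = 0.193576 m³
In bbl: 0.193576 / 0.158987 = 1.21756 bbl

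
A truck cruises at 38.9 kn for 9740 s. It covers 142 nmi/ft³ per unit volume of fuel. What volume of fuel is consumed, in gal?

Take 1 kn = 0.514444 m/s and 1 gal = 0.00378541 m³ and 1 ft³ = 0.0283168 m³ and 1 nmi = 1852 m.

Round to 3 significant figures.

38.9 kn → 20.0119 m/s
d = v × t = 20.0119 × 9740 = 194916 m
142 nmi/ft³ → 9.28721×10⁶ m/m³
V = d / (distance per unit fuel) = 194916 / 9.28721×10⁶ = 0.0209876 m³
In gal: 0.0209876 / 0.00378541 = 5.54434 gal

5.54 gal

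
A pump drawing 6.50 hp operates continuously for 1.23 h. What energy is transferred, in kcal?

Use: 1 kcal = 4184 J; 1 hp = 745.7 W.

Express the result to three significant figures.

5130 kcal

6.50 hp × 745.7 → 4847.05 W
1.23 h × 3600 → 4428 s
E = P × t = 4847.05 W × 4428 s = 2.14627×10⁷ J
2.14627×10⁷ J ÷ (4184 J/kcal) = 5129.71 kcal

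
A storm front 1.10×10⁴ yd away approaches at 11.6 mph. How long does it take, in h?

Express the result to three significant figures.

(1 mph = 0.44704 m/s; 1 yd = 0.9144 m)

0.539 h

1.10×10⁴ yd × 0.9144 → 10058.4 m
11.6 mph × 0.44704 → 5.18566 m/s
t = d / v = 10058.4 m / 5.18566 m/s = 1939.66 s
1939.66 s ÷ (3600 s/h) = 0.538794 h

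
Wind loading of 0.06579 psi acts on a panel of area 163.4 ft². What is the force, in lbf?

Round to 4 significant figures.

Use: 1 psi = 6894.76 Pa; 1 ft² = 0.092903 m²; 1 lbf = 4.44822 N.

1548 lbf

0.06579 psi × 6894.76 → 453.606 Pa
163.4 ft² × 0.092903 → 15.1804 m²
F = P × A = 453.606 Pa × 15.1804 m² = 6885.92 N
6885.92 N ÷ (4.44822 N/lbf) = 1548.02 lbf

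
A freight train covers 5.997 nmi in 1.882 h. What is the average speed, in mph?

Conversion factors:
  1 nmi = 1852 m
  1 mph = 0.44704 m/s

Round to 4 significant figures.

3.667 mph

5.997 nmi × 1852 = 11106.4 m
1.882 h × 3600 = 6775.2 s
v = d / t = 11106.4 m / 6775.2 s = 1.63927 m/s
1.63927 m/s ÷ (0.44704 m/s/mph) = 3.66694 mph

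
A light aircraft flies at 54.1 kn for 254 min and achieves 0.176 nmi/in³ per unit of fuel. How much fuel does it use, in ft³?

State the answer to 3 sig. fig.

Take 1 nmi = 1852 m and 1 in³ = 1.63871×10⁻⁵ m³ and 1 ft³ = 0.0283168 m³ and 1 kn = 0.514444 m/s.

0.753 ft³

54.1 kn → 27.8314 m/s
254 min → 15240 s
d = v × t = 27.8314 × 15240 = 424151 m
0.176 nmi/in³ → 1.98908×10⁷ m/m³
V = d / (distance per unit fuel) = 424151 / 1.98908×10⁷ = 0.021324 m³
In ft³: 0.021324 / 0.0283168 = 0.753051 ft³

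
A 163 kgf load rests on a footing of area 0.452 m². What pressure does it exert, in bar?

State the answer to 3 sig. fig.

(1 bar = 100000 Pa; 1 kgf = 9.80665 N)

163 kgf × 9.80665 = 1598.48 N
P = F / A = 1598.48 N / 0.452 m² = 3536.46 Pa
3536.46 Pa ÷ (100000 Pa/bar) = 0.0353646 bar

0.0354 bar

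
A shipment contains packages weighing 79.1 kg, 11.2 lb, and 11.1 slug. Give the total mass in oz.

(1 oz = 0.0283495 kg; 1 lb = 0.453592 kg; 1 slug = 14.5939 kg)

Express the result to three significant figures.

79.1 kg (already kg)
11.2 lb × 0.453592 = 5.08023 kg
11.1 slug × 14.5939 = 161.992 kg
Total: 79.1 + 5.08023 + 161.992 = 246.172 kg
In oz: 246.172 / 0.0283495 = 8683.47 oz

8680 oz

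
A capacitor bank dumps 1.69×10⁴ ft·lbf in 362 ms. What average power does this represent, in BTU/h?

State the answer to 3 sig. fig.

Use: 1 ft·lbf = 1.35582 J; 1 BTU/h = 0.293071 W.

2.16×10⁵ BTU/h

1.69×10⁴ ft·lbf × 1.35582 = 22913.4 J
362 ms × 0.001 = 0.362 s
P = E / t = 22913.4 J / 0.362 s = 63296.7 W
63296.7 W ÷ (0.293071 W/BTU/h) = 215977 BTU/h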